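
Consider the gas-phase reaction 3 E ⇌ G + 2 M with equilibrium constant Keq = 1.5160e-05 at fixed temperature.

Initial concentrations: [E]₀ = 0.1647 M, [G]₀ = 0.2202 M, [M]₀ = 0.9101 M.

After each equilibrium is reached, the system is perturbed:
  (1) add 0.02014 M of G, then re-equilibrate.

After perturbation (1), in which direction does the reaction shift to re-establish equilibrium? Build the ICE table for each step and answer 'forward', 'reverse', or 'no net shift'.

Q₀ = 40.82 vs Keq = 1.5160e-05 ⇒ Q>K, reverse
Step 1:
                   E          G          M
  Initial     0.1647     0.2202     0.9101
  Change      0.6605    -0.2202    -0.4403
  Equil       0.8252 3.8598e-05     0.4698
  solve Keq expr → x = -0.2202; check Q = 1.5160e-05
Then add 0.02014 M of G.
Step 2:
                   E          G          M
  Initial     0.8252    0.02018     0.4698
  Change     0.06036   -0.02012   -0.04024
  Equil       0.8855 5.7061e-05     0.4295
  solve Keq expr → x = -0.02012; check Q = 1.5160e-05

Direction: reverse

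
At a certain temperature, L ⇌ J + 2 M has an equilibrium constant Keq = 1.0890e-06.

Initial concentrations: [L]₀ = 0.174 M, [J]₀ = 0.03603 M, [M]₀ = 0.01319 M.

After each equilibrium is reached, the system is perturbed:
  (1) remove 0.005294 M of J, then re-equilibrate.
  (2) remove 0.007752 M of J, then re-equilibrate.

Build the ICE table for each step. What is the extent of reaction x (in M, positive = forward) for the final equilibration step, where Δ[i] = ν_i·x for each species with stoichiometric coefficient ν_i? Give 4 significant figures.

Q₀ = 3.6025e-05 vs Keq = 1.0890e-06 ⇒ Q>K, reverse
Step 1:
                  L         J         M
  init        0.174   0.03603   0.01319
  Δ        0.005334 -0.005334  -0.01067
  eq         0.1793    0.0307  0.002522
  solve Keq expr → x = -0.005334; check Q = 1.0890e-06
Then remove 0.005294 M of J.
Step 2:
                  L         J         M
  init       0.1793    0.0254  0.002522
  Δ       -1.2143e-04 1.2143e-04 2.4287e-04
  eq         0.1792   0.02552  0.002765
  solve Keq expr → x = 1.2143e-04; check Q = 1.0890e-06
Then remove 0.007752 M of J.
Step 3:
                  L         J         M
  init       0.1792   0.01777  0.002765
  Δ       -2.6109e-04 2.6109e-04 5.2219e-04
  eq          0.179   0.01803  0.003287
  solve Keq expr → x = 2.6109e-04; check Q = 1.0890e-06

x = 2.6109e-04 M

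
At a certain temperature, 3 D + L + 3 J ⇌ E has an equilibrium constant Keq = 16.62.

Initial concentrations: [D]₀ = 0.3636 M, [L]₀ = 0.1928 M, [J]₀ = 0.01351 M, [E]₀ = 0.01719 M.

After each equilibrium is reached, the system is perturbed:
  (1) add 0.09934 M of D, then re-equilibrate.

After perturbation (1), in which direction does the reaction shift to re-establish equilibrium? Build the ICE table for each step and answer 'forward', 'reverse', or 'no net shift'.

Direction: forward

Q₀ = 7.5220e+05 vs Keq = 16.62 ⇒ Q>K, reverse
Step 1:
                   D          L          J          E
  init        0.3636     0.1928    0.01351    0.01719
  Δ          0.05137    0.01712    0.05137   -0.01712
  eq           0.415     0.2099    0.06488 6.8073e-05
  solve Keq expr → x = -0.01712; check Q = 16.62
Then add 0.09934 M of D.
Step 2:
                   D          L          J          E
  init        0.5143     0.2099    0.06488 6.8073e-05
  Δ       -1.8082e-04 -6.0273e-05 -1.8082e-04 6.0273e-05
  eq          0.5141     0.2099    0.06469 1.2835e-04
  solve Keq expr → x = 6.0273e-05; check Q = 16.62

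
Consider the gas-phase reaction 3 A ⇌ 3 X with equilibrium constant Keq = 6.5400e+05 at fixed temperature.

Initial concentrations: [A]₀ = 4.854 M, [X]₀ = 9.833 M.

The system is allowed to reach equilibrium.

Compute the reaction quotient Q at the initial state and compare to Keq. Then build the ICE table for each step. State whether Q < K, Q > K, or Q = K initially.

Q₀ = 8.313; Q < K (proceeds forward)

Q₀ = 8.313 vs Keq = 6.5400e+05 ⇒ Q<K, forward
Step 1:
                    A           X
  I             4.854       9.833
  C            -4.687       4.687
  E            0.1673       14.52
  solve Keq expr → x = 1.562; check Q = 6.5400e+05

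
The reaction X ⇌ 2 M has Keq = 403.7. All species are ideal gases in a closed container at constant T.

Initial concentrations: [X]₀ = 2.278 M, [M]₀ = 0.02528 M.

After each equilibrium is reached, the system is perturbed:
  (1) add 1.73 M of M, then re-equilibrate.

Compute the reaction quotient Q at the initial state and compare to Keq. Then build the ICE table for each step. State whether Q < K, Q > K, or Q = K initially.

Q₀ = 2.8054e-04; Q < K (proceeds forward)

Q₀ = 2.8054e-04 vs Keq = 403.7 ⇒ Q<K, forward
Step 1:
                  X         M
  I           2.278   0.02528
  C          -2.228     4.456
  E         0.04976     4.482
  solve Keq expr → x = 2.228; check Q = 403.7
Then add 1.73 M of M.
Step 2:
                  X         M
  I         0.04976     6.212
  C         0.04319  -0.08637
  E         0.09294     6.125
  solve Keq expr → x = -0.04319; check Q = 403.7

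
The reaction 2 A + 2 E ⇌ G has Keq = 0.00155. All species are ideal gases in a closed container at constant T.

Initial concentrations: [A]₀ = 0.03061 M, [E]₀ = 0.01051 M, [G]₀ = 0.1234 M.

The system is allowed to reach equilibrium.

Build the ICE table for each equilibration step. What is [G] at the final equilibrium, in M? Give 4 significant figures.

[G]_eq = 7.8956e-06 M

Q₀ = 1.1923e+06 vs Keq = 0.00155 ⇒ Q>K, reverse
Step 1:
                  A         E         G
  init      0.03061   0.01051    0.1234
  Δ          0.2468    0.2468   -0.1234
  eq         0.2774    0.2573 7.8956e-06
  solve Keq expr → x = -0.1234; check Q = 0.00155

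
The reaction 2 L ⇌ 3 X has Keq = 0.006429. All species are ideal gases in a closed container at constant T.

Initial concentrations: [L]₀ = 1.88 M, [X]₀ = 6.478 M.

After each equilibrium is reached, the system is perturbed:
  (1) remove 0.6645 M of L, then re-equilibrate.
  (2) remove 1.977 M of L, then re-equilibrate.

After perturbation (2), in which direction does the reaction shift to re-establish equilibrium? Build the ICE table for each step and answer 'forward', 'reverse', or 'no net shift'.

Direction: reverse

Q₀ = 76.91 vs Keq = 0.006429 ⇒ Q>K, reverse
Step 1:
                   L          X
  init          1.88      6.478
  Δ            3.919     -5.878
  eq           5.799     0.6002
  solve Keq expr → x = -1.959; check Q = 0.006429
Then remove 0.6645 M of L.
Step 2:
                   L          X
  init         5.134     0.6002
  Δ          0.02976   -0.04464
  eq           5.164     0.5555
  solve Keq expr → x = -0.01488; check Q = 0.006429
Then remove 1.977 M of L.
Step 3:
                   L          X
  init         3.187     0.5555
  Δ           0.0965    -0.1448
  eq           3.283     0.4108
  solve Keq expr → x = -0.04825; check Q = 0.006429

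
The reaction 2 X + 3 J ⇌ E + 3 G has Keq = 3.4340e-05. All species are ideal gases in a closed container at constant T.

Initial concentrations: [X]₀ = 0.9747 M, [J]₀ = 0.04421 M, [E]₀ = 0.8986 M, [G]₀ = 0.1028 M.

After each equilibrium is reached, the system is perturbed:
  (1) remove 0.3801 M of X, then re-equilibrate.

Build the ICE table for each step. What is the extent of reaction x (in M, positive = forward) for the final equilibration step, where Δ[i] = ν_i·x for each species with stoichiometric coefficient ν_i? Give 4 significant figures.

x = -4.2141e-04 M

Q₀ = 11.89 vs Keq = 3.4340e-05 ⇒ Q>K, reverse
Step 1:
                   X          J          E          G
  init        0.9747    0.04421     0.8986     0.1028
  Δ          0.06522    0.09783   -0.03261   -0.09783
  eq            1.04      0.142      0.866   0.004972
  solve Keq expr → x = -0.03261; check Q = 3.4340e-05
Then remove 0.3801 M of X.
Step 2:
                   X          J          E          G
  init        0.6598      0.142      0.866   0.004972
  Δ       8.4282e-04   0.001264 -4.2141e-04  -0.001264
  eq          0.6607     0.1433     0.8656   0.003707
  solve Keq expr → x = -4.2141e-04; check Q = 3.4340e-05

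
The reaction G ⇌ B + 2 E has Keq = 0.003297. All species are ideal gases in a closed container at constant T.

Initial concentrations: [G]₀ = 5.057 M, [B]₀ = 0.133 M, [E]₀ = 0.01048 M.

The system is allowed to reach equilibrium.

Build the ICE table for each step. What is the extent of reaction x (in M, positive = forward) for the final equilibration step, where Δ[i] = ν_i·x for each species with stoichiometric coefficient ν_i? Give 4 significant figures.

x = 0.1213 M

Q₀ = 2.8886e-06 vs Keq = 0.003297 ⇒ Q<K, forward
Step 1:
                   G          B          E
  I            5.057      0.133    0.01048
  C          -0.1213     0.1213     0.2425
  E            4.936     0.2543      0.253
  solve Keq expr → x = 0.1213; check Q = 0.003297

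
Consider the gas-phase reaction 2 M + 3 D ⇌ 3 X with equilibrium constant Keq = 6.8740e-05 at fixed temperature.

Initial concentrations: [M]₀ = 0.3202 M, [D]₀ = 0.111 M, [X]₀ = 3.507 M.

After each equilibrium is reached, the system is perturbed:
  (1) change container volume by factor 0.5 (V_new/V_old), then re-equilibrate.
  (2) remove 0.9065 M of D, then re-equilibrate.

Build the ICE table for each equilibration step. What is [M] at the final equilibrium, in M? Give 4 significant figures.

Q₀ = 3.0761e+05 vs Keq = 6.8740e-05 ⇒ Q>K, reverse
Step 1:
                  M         D         X
  I          0.3202     0.111     3.507
  C           2.169     3.254    -3.254
  E           2.489     3.365    0.2532
  solve Keq expr → x = -1.085; check Q = 6.8740e-05
Then change container volume by factor 0.5 (V_new/V_old).
Step 2:
                  M         D         X
  I           4.979      6.73    0.5064
  C         -0.1668   -0.2502    0.2502
  E           4.812     6.479    0.7565
  solve Keq expr → x = 0.08339; check Q = 6.8740e-05
Then remove 0.9065 M of D.
Step 3:
                  M         D         X
  I           4.812     5.573    0.7565
  C         0.05991   0.08987  -0.08987
  E           4.872     5.663    0.6667
  solve Keq expr → x = -0.02996; check Q = 6.8740e-05

[M]_eq = 4.872 M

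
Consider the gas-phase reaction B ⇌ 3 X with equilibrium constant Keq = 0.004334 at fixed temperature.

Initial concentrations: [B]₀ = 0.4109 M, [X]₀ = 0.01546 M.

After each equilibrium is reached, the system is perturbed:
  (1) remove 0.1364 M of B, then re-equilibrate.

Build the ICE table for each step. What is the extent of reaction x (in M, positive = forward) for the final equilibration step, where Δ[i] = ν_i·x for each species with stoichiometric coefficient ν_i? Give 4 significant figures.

x = -0.005218 M

Q₀ = 8.9927e-06 vs Keq = 0.004334 ⇒ Q<K, forward
Step 1:
                  B         X
  Initial    0.4109   0.01546
  Change    -0.0341    0.1023
  Equil      0.3768    0.1178
  solve Keq expr → x = 0.0341; check Q = 0.004334
Then remove 0.1364 M of B.
Step 2:
                  B         X
  Initial    0.2404    0.1178
  Change   0.005218  -0.01565
  Equil      0.2456    0.1021
  solve Keq expr → x = -0.005218; check Q = 0.004334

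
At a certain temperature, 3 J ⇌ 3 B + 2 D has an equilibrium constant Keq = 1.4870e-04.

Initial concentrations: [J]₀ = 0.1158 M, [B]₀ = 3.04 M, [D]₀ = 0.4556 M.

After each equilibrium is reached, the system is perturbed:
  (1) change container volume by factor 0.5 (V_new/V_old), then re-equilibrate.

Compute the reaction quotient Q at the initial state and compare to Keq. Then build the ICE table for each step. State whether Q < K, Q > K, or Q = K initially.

Q₀ = 3755 vs Keq = 1.4870e-04 ⇒ Q>K, reverse
Step 1:
                    J           B           D
  Initial      0.1158        3.04      0.4556
  Change       0.6798     -0.6798     -0.4532
  Equil        0.7956        2.36    0.002387
  solve Keq expr → x = -0.2266; check Q = 1.4870e-04
Then change container volume by factor 0.5 (V_new/V_old).
Step 2:
                    J           B           D
  Initial       1.591        4.72    0.004773
  Change     0.003564   -0.003564   -0.002376
  Equil         1.595       4.717    0.002397
  solve Keq expr → x = -0.001188; check Q = 1.4870e-04

Q₀ = 3755; Q > K (proceeds reverse)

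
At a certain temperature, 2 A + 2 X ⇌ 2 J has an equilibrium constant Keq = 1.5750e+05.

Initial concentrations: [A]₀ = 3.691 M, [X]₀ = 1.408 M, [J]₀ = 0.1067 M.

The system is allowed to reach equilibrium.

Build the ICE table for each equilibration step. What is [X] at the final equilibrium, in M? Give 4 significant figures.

[X]_eq = 0.001669 M

Q₀ = 4.2154e-04 vs Keq = 1.5750e+05 ⇒ Q<K, forward
Step 1:
                  A         X         J
  I           3.691     1.408    0.1067
  C          -1.406    -1.406     1.406
  E           2.285  0.001669     1.513
  solve Keq expr → x = 0.7032; check Q = 1.5750e+05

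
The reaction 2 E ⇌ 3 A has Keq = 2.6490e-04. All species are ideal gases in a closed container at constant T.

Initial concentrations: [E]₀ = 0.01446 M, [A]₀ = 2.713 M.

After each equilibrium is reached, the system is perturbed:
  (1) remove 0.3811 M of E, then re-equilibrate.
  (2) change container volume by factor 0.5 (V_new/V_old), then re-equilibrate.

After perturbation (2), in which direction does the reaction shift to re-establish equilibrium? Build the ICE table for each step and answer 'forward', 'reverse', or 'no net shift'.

Direction: reverse

Q₀ = 9.5502e+04 vs Keq = 2.6490e-04 ⇒ Q>K, reverse
Step 1:
                    E           A
  I           0.01446       2.713
  C             1.746      -2.619
  E             1.761     0.09364
  solve Keq expr → x = -0.8731; check Q = 2.6490e-04
Then remove 0.3811 M of E.
Step 2:
                    E           A
  I              1.38     0.09364
  C          0.009135     -0.0137
  E             1.389     0.07994
  solve Keq expr → x = -0.004568; check Q = 2.6490e-04
Then change container volume by factor 0.5 (V_new/V_old).
Step 3:
                    E           A
  I             2.777      0.1599
  C           0.02155    -0.03233
  E             2.799      0.1276
  solve Keq expr → x = -0.01078; check Q = 2.6490e-04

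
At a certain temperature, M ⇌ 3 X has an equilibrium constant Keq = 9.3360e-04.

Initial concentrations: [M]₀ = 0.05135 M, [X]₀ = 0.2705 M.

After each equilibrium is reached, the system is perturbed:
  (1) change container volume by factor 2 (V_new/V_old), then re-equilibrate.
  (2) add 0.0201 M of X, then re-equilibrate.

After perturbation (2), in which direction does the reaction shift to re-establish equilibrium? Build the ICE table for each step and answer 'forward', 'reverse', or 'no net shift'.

Q₀ = 0.3854 vs Keq = 9.3360e-04 ⇒ Q>K, reverse
Step 1:
                  M         X
  Initial   0.05135    0.2705
  Change    0.07387   -0.2216
  Equil      0.1252    0.0489
  solve Keq expr → x = -0.07387; check Q = 9.3360e-04
Then change container volume by factor 2 (V_new/V_old).
Step 2:
                  M         X
  Initial   0.06261   0.02445
  Change  -0.004471   0.01341
  Equil     0.05814   0.03786
  solve Keq expr → x = 0.004471; check Q = 9.3360e-04
Then add 0.0201 M of X.
Step 3:
                  M         X
  Initial   0.05814   0.05796
  Change   0.006262  -0.01879
  Equil      0.0644   0.03918
  solve Keq expr → x = -0.006262; check Q = 9.3360e-04

Direction: reverse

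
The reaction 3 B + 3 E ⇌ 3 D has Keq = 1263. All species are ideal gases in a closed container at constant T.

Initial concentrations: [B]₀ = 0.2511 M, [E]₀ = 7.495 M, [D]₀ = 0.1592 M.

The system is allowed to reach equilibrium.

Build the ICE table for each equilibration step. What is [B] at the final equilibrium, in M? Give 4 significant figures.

[B]_eq = 0.00517 M

Q₀ = 6.0530e-04 vs Keq = 1263 ⇒ Q<K, forward
Step 1:
                  B         E         D
  Initial    0.2511     7.495    0.1592
  Change    -0.2459   -0.2459    0.2459
  Equil     0.00517     7.249    0.4051
  solve Keq expr → x = 0.08198; check Q = 1263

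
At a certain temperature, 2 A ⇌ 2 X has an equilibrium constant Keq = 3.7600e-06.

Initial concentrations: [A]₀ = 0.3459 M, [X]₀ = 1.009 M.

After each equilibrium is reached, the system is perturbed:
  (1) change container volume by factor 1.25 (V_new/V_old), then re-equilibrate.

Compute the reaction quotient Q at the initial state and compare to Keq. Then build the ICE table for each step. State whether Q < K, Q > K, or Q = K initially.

Q₀ = 8.509; Q > K (proceeds reverse)

Q₀ = 8.509 vs Keq = 3.7600e-06 ⇒ Q>K, reverse
Step 1:
                  A         X
  Initial    0.3459     1.009
  Change      1.006    -1.006
  Equil       1.352  0.002622
  solve Keq expr → x = -0.5032; check Q = 3.7600e-06
Then change container volume by factor 1.25 (V_new/V_old).
Step 2:
                  A         X
  Initial     1.082  0.002098
  Change          0         0
  Equil       1.082  0.002098
  solve Keq expr → x = 0; check Q = 3.7600e-06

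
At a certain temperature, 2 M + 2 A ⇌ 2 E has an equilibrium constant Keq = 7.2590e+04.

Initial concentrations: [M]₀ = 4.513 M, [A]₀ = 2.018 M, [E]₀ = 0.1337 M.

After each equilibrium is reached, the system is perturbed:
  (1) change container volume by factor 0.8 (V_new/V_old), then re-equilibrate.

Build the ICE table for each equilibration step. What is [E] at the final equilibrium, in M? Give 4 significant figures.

Q₀ = 2.1552e-04 vs Keq = 7.2590e+04 ⇒ Q<K, forward
Step 1:
                   M          A          E
  Initial      4.513      2.018     0.1337
  Change      -2.015     -2.015      2.015
  Equil        2.498   0.003192      2.149
  solve Keq expr → x = 1.007; check Q = 7.2590e+04
Then change container volume by factor 0.8 (V_new/V_old).
Step 2:
                   M          A          E
  Initial      3.123    0.00399      2.686
  Change  -7.9626e-04 -7.9626e-04 7.9626e-04
  Equil        3.122   0.003194      2.686
  solve Keq expr → x = 3.9813e-04; check Q = 7.2590e+04

[E]_eq = 2.686 M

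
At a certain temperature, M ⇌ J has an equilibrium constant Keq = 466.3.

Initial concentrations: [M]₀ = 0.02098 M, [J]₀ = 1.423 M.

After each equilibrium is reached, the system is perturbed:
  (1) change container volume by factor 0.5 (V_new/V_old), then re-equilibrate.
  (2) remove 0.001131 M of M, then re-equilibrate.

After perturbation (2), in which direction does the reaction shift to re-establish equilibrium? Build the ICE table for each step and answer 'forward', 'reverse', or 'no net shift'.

Direction: reverse

Q₀ = 67.83 vs Keq = 466.3 ⇒ Q<K, forward
Step 1:
                  M         J
  I         0.02098     1.423
  C        -0.01789   0.01789
  E         0.00309     1.441
  solve Keq expr → x = 0.01789; check Q = 466.3
Then change container volume by factor 0.5 (V_new/V_old).
Step 2:
                  M         J
  I         0.00618     2.882
  C               0         0
  E         0.00618     2.882
  solve Keq expr → x = 0; check Q = 466.3
Then remove 0.001131 M of M.
Step 3:
                  M         J
  I        0.005049     2.882
  C        0.001129 -0.001129
  E        0.006178     2.881
  solve Keq expr → x = -0.001129; check Q = 466.3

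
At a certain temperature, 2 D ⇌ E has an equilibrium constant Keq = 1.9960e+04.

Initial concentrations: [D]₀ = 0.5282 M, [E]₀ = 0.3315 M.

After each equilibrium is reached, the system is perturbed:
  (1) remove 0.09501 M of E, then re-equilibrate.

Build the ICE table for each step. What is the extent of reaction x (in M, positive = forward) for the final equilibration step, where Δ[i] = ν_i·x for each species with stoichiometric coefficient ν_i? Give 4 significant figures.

x = 2.2730e-04 M

Q₀ = 1.188 vs Keq = 1.9960e+04 ⇒ Q<K, forward
Step 1:
                    D           E
  Initial      0.5282      0.3315
  Change      -0.5227      0.2614
  Equil       0.00545      0.5929
  solve Keq expr → x = 0.2614; check Q = 1.9960e+04
Then remove 0.09501 M of E.
Step 2:
                    D           E
  Initial     0.00545      0.4979
  Change  -4.5461e-04  2.2730e-04
  Equil      0.004995      0.4981
  solve Keq expr → x = 2.2730e-04; check Q = 1.9960e+04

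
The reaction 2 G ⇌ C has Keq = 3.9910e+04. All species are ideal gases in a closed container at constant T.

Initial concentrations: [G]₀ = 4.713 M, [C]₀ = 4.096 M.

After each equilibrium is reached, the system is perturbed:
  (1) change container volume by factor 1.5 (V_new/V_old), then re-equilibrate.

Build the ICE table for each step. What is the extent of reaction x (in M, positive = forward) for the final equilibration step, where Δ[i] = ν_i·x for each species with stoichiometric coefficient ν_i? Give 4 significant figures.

Q₀ = 0.1844 vs Keq = 3.9910e+04 ⇒ Q<K, forward
Step 1:
                   G          C
  Initial      4.713      4.096
  Change        -4.7       2.35
  Equil      0.01271      6.446
  solve Keq expr → x = 2.35; check Q = 3.9910e+04
Then change container volume by factor 1.5 (V_new/V_old).
Step 2:
                   G          C
  Initial   0.008473      4.297
  Change    0.001903 -9.5151e-04
  Equil      0.01038      4.296
  solve Keq expr → x = -9.5151e-04; check Q = 3.9910e+04

x = -9.5151e-04 M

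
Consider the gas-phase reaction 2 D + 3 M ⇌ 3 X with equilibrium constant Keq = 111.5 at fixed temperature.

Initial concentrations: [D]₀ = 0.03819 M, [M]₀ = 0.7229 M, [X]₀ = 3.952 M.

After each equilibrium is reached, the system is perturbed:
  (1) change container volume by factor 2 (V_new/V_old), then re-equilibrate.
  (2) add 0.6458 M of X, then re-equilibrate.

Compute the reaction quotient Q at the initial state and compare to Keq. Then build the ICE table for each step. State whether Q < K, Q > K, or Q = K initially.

Q₀ = 1.1203e+05; Q > K (proceeds reverse)

Q₀ = 1.1203e+05 vs Keq = 111.5 ⇒ Q>K, reverse
Step 1:
                  D         M         X
  I         0.03819    0.7229     3.952
  C          0.3711    0.5567   -0.5567
  E          0.4093      1.28     3.395
  solve Keq expr → x = -0.1856; check Q = 111.5
Then change container volume by factor 2 (V_new/V_old).
Step 2:
                  D         M         X
  I          0.2047    0.6398     1.698
  C         0.07942    0.1191   -0.1191
  E          0.2841    0.7589     1.579
  solve Keq expr → x = -0.03971; check Q = 111.5
Then add 0.6458 M of X.
Step 3:
                  D         M         X
  I          0.2841    0.7589     2.224
  C         0.07422    0.1113   -0.1113
  E          0.3583    0.8703     2.113
  solve Keq expr → x = -0.03711; check Q = 111.5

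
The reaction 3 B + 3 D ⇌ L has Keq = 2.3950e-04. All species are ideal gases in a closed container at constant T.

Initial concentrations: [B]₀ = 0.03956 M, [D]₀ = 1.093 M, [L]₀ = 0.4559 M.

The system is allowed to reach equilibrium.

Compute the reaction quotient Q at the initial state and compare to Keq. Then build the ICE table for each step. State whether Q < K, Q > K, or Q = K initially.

Q₀ = 5639; Q > K (proceeds reverse)

Q₀ = 5639 vs Keq = 2.3950e-04 ⇒ Q>K, reverse
Step 1:
                  B         D         L
  I         0.03956     1.093    0.4559
  C            1.34      1.34   -0.4468
  E            1.38     2.433  0.009071
  solve Keq expr → x = -0.4468; check Q = 2.3950e-04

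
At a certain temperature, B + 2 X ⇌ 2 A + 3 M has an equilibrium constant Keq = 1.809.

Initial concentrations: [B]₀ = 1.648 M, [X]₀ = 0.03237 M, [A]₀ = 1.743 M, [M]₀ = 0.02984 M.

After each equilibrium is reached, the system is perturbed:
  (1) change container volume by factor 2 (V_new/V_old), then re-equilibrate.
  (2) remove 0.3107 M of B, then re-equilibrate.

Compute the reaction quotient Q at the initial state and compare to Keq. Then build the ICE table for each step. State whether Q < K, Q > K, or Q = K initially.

Q₀ = 0.04675 vs Keq = 1.809 ⇒ Q<K, forward
Step 1:
                  B         X         A         M
  Initial     1.648   0.03237     1.743   0.02984
  Change  -0.009164  -0.01833   0.01833   0.02749
  Equil       1.639   0.01404     1.761   0.05733
  solve Keq expr → x = 0.009164; check Q = 1.809
Then change container volume by factor 2 (V_new/V_old).
Step 2:
                  B         X         A         M
  Initial    0.8194  0.007021    0.8807   0.02867
  Change  -0.001359 -0.002719  0.002719  0.004078
  Equil      0.8181  0.004303    0.8834   0.03274
  solve Keq expr → x = 0.001359; check Q = 1.809
Then remove 0.3107 M of B.
Step 3:
                  B         X         A         M
  Initial    0.5074  0.004303    0.8834   0.03274
  Change  4.2054e-04 8.4109e-04 -8.4109e-04 -0.001262
  Equil      0.5078  0.005144    0.8825   0.03148
  solve Keq expr → x = -4.2054e-04; check Q = 1.809

Q₀ = 0.04675; Q < K (proceeds forward)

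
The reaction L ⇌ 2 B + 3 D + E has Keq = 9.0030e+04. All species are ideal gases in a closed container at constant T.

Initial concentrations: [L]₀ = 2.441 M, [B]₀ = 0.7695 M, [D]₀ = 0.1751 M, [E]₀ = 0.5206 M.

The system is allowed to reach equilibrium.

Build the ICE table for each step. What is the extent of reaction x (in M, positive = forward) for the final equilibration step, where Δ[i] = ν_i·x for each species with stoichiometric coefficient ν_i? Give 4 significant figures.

Q₀ = 6.7797e-04 vs Keq = 9.0030e+04 ⇒ Q<K, forward
Step 1:
                    L           B           D           E
  init          2.441      0.7695      0.1751      0.5206
  Δ            -2.194       4.387       6.581       2.194
  eq           0.2473       5.157       6.756       2.714
  solve Keq expr → x = 2.194; check Q = 9.0030e+04

x = 2.194 M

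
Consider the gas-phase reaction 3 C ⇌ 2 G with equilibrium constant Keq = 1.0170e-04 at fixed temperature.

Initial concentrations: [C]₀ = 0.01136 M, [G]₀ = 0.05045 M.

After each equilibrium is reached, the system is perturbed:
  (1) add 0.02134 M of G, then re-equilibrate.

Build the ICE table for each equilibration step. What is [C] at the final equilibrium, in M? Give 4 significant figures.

Q₀ = 1736 vs Keq = 1.0170e-04 ⇒ Q>K, reverse
Step 1:
                    C           G
  Initial     0.01136     0.05045
  Change      0.07529    -0.05019
  Equil       0.08665  2.5722e-04
  solve Keq expr → x = -0.0251; check Q = 1.0170e-04
Then add 0.02134 M of G.
Step 2:
                    C           G
  Initial     0.08665      0.0216
  Change      0.03178    -0.02119
  Equil        0.1184  4.1100e-04
  solve Keq expr → x = -0.01059; check Q = 1.0170e-04

[C]_eq = 0.1184 M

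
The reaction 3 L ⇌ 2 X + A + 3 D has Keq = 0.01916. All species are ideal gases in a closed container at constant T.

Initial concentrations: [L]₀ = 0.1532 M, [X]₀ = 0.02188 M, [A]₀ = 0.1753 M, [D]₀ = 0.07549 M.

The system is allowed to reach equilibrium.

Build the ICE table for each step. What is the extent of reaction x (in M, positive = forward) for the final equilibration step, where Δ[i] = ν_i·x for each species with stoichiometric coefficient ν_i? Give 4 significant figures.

x = 0.02898 M

Q₀ = 1.0041e-05 vs Keq = 0.01916 ⇒ Q<K, forward
Step 1:
                   L          X          A          D
  init        0.1532    0.02188     0.1753    0.07549
  Δ         -0.08693    0.05795    0.02898    0.08693
  eq         0.06627    0.07983     0.2043     0.1624
  solve Keq expr → x = 0.02898; check Q = 0.01916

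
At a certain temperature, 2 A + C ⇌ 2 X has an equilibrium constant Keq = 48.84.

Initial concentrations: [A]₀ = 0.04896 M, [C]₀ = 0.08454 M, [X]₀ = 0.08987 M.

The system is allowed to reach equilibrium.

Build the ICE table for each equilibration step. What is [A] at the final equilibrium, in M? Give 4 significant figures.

Q₀ = 39.86 vs Keq = 48.84 ⇒ Q<K, forward
Step 1:
                    A           C           X
  init        0.04896     0.08454     0.08987
  Δ         -0.002905   -0.001453    0.002905
  eq          0.04605     0.08309     0.09278
  solve Keq expr → x = 0.001453; check Q = 48.84

[A]_eq = 0.04605 M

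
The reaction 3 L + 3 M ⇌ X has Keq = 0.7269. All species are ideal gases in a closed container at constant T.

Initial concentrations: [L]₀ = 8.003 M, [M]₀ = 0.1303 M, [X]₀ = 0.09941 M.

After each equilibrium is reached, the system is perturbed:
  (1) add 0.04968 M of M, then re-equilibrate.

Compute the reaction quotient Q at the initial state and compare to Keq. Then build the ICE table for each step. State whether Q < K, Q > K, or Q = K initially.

Q₀ = 0.08767 vs Keq = 0.7269 ⇒ Q<K, forward
Step 1:
                   L          M          X
  Initial      8.003     0.1303    0.09941
  Change    -0.06126   -0.06126    0.02042
  Equil        7.942    0.06904     0.1198
  solve Keq expr → x = 0.02042; check Q = 0.7269
Then add 0.04968 M of M.
Step 2:
                   L          M          X
  Initial      7.942     0.1187     0.1198
  Change    -0.04641   -0.04641    0.01547
  Equil        7.895    0.07232     0.1353
  solve Keq expr → x = 0.01547; check Q = 0.7269

Q₀ = 0.08767; Q < K (proceeds forward)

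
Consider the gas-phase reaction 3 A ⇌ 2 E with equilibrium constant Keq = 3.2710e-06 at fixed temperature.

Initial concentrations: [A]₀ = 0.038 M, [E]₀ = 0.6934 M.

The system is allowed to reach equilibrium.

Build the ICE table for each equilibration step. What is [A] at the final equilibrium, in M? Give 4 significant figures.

Q₀ = 8762 vs Keq = 3.2710e-06 ⇒ Q>K, reverse
Step 1:
                    A           E
  init          0.038      0.6934
  Δ             1.037     -0.6914
  eq            1.075    0.002016
  solve Keq expr → x = -0.3457; check Q = 3.2710e-06

[A]_eq = 1.075 M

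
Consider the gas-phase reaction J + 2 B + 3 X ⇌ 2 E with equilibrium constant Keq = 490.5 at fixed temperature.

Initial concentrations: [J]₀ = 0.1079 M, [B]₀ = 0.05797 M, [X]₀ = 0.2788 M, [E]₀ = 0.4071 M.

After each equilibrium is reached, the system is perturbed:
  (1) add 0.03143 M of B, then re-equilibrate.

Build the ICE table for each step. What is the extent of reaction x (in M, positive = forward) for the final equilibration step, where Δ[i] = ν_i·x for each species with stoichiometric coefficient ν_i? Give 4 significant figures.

Q₀ = 2.1091e+04 vs Keq = 490.5 ⇒ Q>K, reverse
Step 1:
                   J          B          X          E
  init        0.1079    0.05797     0.2788     0.4071
  Δ          0.04287    0.08574     0.1286   -0.08574
  eq          0.1508     0.1437     0.4074     0.3214
  solve Keq expr → x = -0.04287; check Q = 490.5
Then add 0.03143 M of B.
Step 2:
                   J          B          X          E
  init        0.1508     0.1751     0.4074     0.3214
  Δ        -0.006062   -0.01212   -0.01819    0.01212
  eq          0.1447      0.163     0.3892     0.3335
  solve Keq expr → x = 0.006062; check Q = 490.5

x = 0.006062 M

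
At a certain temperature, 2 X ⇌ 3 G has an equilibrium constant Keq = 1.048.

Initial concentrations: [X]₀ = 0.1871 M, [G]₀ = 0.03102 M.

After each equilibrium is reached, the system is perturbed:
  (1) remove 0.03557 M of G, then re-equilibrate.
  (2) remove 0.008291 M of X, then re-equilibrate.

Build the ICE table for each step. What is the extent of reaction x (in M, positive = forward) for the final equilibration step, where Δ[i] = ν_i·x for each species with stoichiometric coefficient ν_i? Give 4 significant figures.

x = -0.002179 M

Q₀ = 8.5266e-04 vs Keq = 1.048 ⇒ Q<K, forward
Step 1:
                  X         G
  Initial    0.1871   0.03102
  Change    -0.1061    0.1591
  Equil       0.081    0.1902
  solve Keq expr → x = 0.05305; check Q = 1.048
Then remove 0.03557 M of G.
Step 2:
                  X         G
  Initial     0.081    0.1546
  Change   -0.01146   0.01719
  Equil     0.06955    0.1718
  solve Keq expr → x = 0.005729; check Q = 1.048
Then remove 0.008291 M of X.
Step 3:
                  X         G
  Initial   0.06126    0.1718
  Change   0.004359 -0.006538
  Equil     0.06561    0.1652
  solve Keq expr → x = -0.002179; check Q = 1.048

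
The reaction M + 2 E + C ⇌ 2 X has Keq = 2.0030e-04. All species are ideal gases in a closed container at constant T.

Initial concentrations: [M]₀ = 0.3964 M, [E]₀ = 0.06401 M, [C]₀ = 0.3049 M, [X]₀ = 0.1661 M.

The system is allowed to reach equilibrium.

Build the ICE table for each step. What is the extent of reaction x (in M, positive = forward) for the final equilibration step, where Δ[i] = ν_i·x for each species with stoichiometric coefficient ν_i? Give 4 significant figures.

x = -0.08235 M

Q₀ = 55.71 vs Keq = 2.0030e-04 ⇒ Q>K, reverse
Step 1:
                    M           E           C           X
  init         0.3964     0.06401      0.3049      0.1661
  Δ           0.08235      0.1647     0.08235     -0.1647
  eq           0.4788      0.2287      0.3873    0.001394
  solve Keq expr → x = -0.08235; check Q = 2.0030e-04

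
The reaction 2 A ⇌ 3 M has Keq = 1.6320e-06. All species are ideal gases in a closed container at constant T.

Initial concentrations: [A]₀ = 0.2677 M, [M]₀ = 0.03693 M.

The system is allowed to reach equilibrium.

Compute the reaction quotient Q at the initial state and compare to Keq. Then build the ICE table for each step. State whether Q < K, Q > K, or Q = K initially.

Q₀ = 7.0282e-04; Q > K (proceeds reverse)

Q₀ = 7.0282e-04 vs Keq = 1.6320e-06 ⇒ Q>K, reverse
Step 1:
                    A           M
  Initial      0.2677     0.03693
  Change      0.02119    -0.03178
  Equil        0.2889    0.005145
  solve Keq expr → x = -0.01059; check Q = 1.6320e-06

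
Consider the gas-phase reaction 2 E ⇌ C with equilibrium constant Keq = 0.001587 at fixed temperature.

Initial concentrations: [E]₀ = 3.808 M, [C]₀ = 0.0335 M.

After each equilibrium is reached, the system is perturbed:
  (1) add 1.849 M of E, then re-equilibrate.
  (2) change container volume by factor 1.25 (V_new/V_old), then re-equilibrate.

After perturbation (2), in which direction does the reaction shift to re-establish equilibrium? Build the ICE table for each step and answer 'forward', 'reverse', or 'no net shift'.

Q₀ = 0.00231 vs Keq = 0.001587 ⇒ Q>K, reverse
Step 1:
                   E          C
  I            3.808     0.0335
  C          0.02048   -0.01024
  E            3.828    0.02326
  solve Keq expr → x = -0.01024; check Q = 0.001587
Then add 1.849 M of E.
Step 2:
                   E          C
  I            5.677    0.02326
  C         -0.05386    0.02693
  E            5.624    0.05019
  solve Keq expr → x = 0.02693; check Q = 0.001587
Then change container volume by factor 1.25 (V_new/V_old).
Step 3:
                   E          C
  I            4.499    0.04015
  C          0.01561  -0.007807
  E            4.515    0.03234
  solve Keq expr → x = -0.007807; check Q = 0.001587

Direction: reverse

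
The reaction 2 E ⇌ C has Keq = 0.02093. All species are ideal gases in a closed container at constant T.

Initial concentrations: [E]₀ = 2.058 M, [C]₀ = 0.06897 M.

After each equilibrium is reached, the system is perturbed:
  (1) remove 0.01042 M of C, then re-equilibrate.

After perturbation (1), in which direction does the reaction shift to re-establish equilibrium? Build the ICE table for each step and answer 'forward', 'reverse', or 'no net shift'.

Direction: forward

Q₀ = 0.01628 vs Keq = 0.02093 ⇒ Q<K, forward
Step 1:
                  E         C
  I           2.058   0.06897
  C        -0.03361    0.0168
  E           2.024   0.08577
  solve Keq expr → x = 0.0168; check Q = 0.02093
Then remove 0.01042 M of C.
Step 2:
                  E         C
  I           2.024   0.07535
  C        -0.01783  0.008916
  E           2.007   0.08427
  solve Keq expr → x = 0.008916; check Q = 0.02093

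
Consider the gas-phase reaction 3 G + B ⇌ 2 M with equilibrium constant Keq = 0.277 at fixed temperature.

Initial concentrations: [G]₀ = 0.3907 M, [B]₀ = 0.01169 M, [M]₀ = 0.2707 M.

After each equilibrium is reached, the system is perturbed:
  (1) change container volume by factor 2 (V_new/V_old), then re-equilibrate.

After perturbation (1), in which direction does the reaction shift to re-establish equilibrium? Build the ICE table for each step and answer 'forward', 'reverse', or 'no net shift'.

Direction: reverse

Q₀ = 105.1 vs Keq = 0.277 ⇒ Q>K, reverse
Step 1:
                   G          B          M
  I           0.3907    0.01169     0.2707
  C           0.2706    0.09019    -0.1804
  E           0.6613     0.1019    0.09033
  solve Keq expr → x = -0.09019; check Q = 0.277
Then change container volume by factor 2 (V_new/V_old).
Step 2:
                   G          B          M
  I           0.3306    0.05094    0.04516
  C          0.02654   0.008848    -0.0177
  E           0.3572    0.05979    0.02747
  solve Keq expr → x = -0.008848; check Q = 0.277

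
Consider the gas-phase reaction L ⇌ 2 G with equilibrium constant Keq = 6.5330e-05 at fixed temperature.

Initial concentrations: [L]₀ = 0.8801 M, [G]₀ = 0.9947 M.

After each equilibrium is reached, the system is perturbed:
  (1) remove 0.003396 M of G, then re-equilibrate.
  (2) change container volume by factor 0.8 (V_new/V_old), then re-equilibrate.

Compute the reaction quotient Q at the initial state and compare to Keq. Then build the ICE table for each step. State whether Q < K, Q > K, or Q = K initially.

Q₀ = 1.124 vs Keq = 6.5330e-05 ⇒ Q>K, reverse
Step 1:
                   L          G
  I           0.8801     0.9947
  C           0.4926    -0.9852
  E            1.373    0.00947
  solve Keq expr → x = -0.4926; check Q = 6.5330e-05
Then remove 0.003396 M of G.
Step 2:
                   L          G
  I            1.373   0.006074
  C        -0.001695    0.00339
  E            1.371   0.009464
  solve Keq expr → x = 0.001695; check Q = 6.5330e-05
Then change container volume by factor 0.8 (V_new/V_old).
Step 3:
                   L          G
  I            1.714    0.01183
  C       6.2351e-04  -0.001247
  E            1.714    0.01058
  solve Keq expr → x = -6.2351e-04; check Q = 6.5330e-05

Q₀ = 1.124; Q > K (proceeds reverse)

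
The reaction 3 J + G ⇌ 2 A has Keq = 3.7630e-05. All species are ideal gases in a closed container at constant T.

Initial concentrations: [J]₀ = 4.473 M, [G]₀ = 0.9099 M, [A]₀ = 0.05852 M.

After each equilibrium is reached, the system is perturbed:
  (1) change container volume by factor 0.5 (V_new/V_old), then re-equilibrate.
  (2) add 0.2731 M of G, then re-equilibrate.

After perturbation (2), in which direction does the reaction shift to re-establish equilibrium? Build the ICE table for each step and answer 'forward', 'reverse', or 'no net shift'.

Direction: forward

Q₀ = 4.2055e-05 vs Keq = 3.7630e-05 ⇒ Q>K, reverse
Step 1:
                  J         G         A
  init        4.473    0.9099   0.05852
  Δ         0.00455  0.001517 -0.003034
  eq          4.478    0.9114   0.05549
  solve Keq expr → x = -0.001517; check Q = 3.7630e-05
Then change container volume by factor 0.5 (V_new/V_old).
Step 2:
                  J         G         A
  init        8.955     1.823     0.111
  Δ         -0.1534  -0.05112    0.1022
  eq          8.802     1.772    0.2132
  solve Keq expr → x = 0.05112; check Q = 3.7630e-05
Then add 0.2731 M of G.
Step 3:
                  J         G         A
  init        8.802     2.045    0.2132
  Δ        -0.02188 -0.007292   0.01458
  eq           8.78     2.038    0.2278
  solve Keq expr → x = 0.007292; check Q = 3.7630e-05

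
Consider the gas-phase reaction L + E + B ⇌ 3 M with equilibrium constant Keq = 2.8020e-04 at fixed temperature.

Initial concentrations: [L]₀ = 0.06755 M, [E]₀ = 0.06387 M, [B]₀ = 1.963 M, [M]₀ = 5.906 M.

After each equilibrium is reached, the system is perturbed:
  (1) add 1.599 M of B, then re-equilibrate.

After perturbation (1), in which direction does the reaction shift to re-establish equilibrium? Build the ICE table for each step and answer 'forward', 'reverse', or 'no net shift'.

Q₀ = 2.4324e+04 vs Keq = 2.8020e-04 ⇒ Q>K, reverse
Step 1:
                  L         E         B         M
  init      0.06755   0.06387     1.963     5.906
  Δ           1.915     1.915     1.915    -5.744
  eq          1.982     1.978     3.878    0.1621
  solve Keq expr → x = -1.915; check Q = 2.8020e-04
Then add 1.599 M of B.
Step 2:
                  L         E         B         M
  init        1.982     1.978     5.477    0.1621
  Δ       -0.006436 -0.006436 -0.006436   0.01931
  eq          1.976     1.972      5.47    0.1814
  solve Keq expr → x = 0.006436; check Q = 2.8020e-04

Direction: forward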